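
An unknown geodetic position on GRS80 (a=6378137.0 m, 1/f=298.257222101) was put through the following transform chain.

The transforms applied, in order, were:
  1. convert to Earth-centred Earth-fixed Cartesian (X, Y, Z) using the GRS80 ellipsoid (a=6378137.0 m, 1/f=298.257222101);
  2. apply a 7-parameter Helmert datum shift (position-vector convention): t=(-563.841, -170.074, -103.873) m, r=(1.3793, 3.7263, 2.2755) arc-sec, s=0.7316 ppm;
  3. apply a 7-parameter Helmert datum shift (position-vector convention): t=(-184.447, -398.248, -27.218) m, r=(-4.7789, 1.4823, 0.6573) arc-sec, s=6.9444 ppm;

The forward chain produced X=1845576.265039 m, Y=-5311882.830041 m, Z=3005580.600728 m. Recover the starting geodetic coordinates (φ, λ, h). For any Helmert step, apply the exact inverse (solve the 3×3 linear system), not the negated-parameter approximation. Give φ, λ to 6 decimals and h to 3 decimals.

φ=28.285727°, λ=-70.833185°, h=2577.225 m

start: X=1845576.2650, Y=-5311882.8300, Z=3005580.6007 m
→ Helmert⁻¹: X=1845709.3698, Y=-5311523.2121, Z=3005477.1493
→ Helmert⁻¹: X=1846158.9667, Y=-5311349.5201, Z=3005647.6926
→ geod (Bowring, a=6378137.000): φ=28.28572700°, λ=-70.83318500°, h=2577.2250 m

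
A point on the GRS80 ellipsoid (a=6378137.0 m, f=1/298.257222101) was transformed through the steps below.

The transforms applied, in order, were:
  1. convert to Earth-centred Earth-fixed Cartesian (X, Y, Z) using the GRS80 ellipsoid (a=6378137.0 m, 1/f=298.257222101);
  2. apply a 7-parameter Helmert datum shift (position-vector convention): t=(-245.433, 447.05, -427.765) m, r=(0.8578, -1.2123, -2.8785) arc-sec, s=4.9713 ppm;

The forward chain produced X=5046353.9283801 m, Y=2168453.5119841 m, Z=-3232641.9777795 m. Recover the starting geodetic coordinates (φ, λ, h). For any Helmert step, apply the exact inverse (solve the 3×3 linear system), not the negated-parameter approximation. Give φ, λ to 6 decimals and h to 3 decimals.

start: X=5046353.9284, Y=2168453.5120, Z=-3232641.9778 m
→ Helmert⁻¹: X=5046525.0202, Y=2168052.6683, Z=-3232236.8213
→ geod (Bowring, a=6378137.000): φ=-30.64439500°, λ=23.24898800°, h=391.6380 m

φ=-30.644395°, λ=23.248988°, h=391.638 m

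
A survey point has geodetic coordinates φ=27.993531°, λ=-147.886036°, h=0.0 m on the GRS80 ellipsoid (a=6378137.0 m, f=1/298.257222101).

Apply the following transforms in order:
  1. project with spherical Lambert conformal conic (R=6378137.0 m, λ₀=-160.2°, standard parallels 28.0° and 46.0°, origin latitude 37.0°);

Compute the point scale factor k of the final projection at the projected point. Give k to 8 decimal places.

start: φ=27.993531°, λ=-147.886036°, h=0.000 m
→ into lcc (λ₀=-160.2°): φ=27.99353100°, λ−λ₀=12.31396400°
scale k = 1.00001725

1.00001725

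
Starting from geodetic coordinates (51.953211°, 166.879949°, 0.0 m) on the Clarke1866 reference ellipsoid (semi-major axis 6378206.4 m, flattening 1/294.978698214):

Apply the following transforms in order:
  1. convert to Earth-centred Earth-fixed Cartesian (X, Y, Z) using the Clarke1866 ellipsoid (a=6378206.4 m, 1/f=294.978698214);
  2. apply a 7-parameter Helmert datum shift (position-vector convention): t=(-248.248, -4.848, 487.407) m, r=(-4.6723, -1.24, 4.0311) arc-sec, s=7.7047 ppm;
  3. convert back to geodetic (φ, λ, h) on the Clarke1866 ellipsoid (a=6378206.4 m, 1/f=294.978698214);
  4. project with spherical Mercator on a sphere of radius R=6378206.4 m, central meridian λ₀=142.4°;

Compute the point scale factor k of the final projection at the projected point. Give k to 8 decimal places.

start: φ=51.953211°, λ=166.879949°, h=0.000 m
→ ECEF (a=6378206.400, f=1/294.978698214): X=-3836369.1256, Y=894166.4398, Z=4999392.6585
→ Helmert 7p (PV): X=-3836694.4618, Y=894206.7519, Z=4999875.2663
→ geod (Bowring, a=6378206.400): φ=51.95357685°, λ=166.88045206°, h=580.9695 m
→ into merc (λ₀=142.4°): φ=51.95357685°, λ−λ₀=24.48045206°
scale k = 1.62258706

1.62258706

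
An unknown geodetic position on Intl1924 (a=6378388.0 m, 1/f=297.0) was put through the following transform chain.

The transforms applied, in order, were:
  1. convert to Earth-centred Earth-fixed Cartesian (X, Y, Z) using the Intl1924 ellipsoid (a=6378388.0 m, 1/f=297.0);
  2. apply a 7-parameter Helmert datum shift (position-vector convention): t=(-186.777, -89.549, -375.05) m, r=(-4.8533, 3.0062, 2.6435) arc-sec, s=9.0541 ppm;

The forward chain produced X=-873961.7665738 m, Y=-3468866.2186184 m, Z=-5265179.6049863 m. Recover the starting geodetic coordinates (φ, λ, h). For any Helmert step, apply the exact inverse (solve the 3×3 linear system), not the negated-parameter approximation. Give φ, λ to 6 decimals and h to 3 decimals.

φ=-55.987025°, λ=-104.138530°, h=1337.129 m

start: X=-873961.7666, Y=-3468866.2186, Z=-5265179.6050 m
→ Helmert⁻¹: X=-873734.7999, Y=-3468610.1863, Z=-5264851.2361
→ geod (Bowring, a=6378388.000): φ=-55.98702500°, λ=-104.13853000°, h=1337.1290 m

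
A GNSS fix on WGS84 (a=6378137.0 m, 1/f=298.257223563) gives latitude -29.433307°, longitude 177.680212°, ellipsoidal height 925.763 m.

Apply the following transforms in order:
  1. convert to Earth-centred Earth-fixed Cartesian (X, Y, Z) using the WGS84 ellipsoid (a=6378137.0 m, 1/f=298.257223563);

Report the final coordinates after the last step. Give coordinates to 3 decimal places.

start: φ=-29.433307°, λ=177.680212°, h=925.763 m
→ ECEF (a=6378137.000, f=1/298.257223563): X=-5555644.9583, Y=225059.6032, Z=-3116273.4528

X=-5555644.958 m, Y=225059.603 m, Z=-3116273.453 m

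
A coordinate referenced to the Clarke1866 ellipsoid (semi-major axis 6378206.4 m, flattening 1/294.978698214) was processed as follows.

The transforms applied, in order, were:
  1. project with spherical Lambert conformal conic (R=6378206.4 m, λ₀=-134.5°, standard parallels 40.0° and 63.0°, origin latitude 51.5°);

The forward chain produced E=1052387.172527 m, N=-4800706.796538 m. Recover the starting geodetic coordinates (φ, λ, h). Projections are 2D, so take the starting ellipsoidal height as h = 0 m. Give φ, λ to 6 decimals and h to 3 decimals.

start: E=1052387.1725, N=-4800706.7965 m
→ lcc⁻¹: φ=10.41148600°, λ=-126.67254400°

φ=10.411486°, λ=-126.672544°, h=0.000 m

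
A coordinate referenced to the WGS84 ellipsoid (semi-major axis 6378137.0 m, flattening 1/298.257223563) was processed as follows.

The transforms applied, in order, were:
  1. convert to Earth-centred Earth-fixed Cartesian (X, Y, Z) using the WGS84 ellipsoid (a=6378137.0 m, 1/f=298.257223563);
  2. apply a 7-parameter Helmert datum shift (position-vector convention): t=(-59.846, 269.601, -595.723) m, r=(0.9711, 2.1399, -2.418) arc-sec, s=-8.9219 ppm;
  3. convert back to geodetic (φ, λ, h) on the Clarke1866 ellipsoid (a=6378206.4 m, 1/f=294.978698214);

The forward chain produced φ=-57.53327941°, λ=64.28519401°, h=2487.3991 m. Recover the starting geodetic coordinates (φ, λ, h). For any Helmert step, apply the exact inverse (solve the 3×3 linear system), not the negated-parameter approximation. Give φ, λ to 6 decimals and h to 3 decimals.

φ=-57.530098°, λ=64.281995°, h=1825.335 m

start: φ=-57.533279°, λ=64.285194°, h=2487.399 m
→ ECEF (a=6378206.400, f=1/294.978698214): X=1489766.3179, Y=3093459.7767, Z=-5359911.7007
→ Helmert⁻¹: X=1489858.7959, Y=3093210.0064, Z=-5359362.8997
→ geod (Bowring, a=6378137.000): φ=-57.53009800°, λ=64.28199500°, h=1825.3350 m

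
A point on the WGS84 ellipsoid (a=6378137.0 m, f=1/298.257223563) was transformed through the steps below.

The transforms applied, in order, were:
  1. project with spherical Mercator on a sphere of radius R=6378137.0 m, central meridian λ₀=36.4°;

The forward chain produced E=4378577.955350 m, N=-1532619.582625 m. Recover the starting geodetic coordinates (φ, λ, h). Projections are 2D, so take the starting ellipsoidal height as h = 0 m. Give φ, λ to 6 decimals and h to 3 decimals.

start: E=4378577.9554, N=-1532619.5826 m
→ merc⁻¹: φ=-13.63714400°, λ=75.73343500°

φ=-13.637144°, λ=75.733435°, h=0.000 m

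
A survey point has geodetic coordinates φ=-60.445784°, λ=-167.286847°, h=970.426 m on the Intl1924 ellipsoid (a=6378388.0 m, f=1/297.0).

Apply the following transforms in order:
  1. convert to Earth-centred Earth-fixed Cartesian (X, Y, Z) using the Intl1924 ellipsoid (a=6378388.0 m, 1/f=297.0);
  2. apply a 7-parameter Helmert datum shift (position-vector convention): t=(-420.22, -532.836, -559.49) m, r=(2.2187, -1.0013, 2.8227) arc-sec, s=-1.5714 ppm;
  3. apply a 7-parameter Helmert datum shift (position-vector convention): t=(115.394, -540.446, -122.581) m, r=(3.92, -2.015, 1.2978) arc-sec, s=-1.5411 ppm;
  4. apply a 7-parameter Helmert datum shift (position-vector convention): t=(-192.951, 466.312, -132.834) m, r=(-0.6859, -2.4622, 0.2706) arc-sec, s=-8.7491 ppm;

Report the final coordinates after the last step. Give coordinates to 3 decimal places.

X=-3077592.711 m, Y=-694758.424 m, Z=-5526956.421 m

start: φ=-60.445784°, λ=-167.286847°, h=970.426 m
→ ECEF (a=6378388.000, f=1/297.0): X=-3077293.0119, Y=-694240.2807, Z=-5526106.9724
→ Helmert 7p (PV): X=-3077672.0696, Y=-694754.6961, Z=-5526680.1848
→ Helmert 7p (PV): X=-3077493.5713, Y=-695208.4031, Z=-5526837.5179
→ Helmert 7p (PV): X=-3077592.7112, Y=-694758.4244, Z=-5526956.4212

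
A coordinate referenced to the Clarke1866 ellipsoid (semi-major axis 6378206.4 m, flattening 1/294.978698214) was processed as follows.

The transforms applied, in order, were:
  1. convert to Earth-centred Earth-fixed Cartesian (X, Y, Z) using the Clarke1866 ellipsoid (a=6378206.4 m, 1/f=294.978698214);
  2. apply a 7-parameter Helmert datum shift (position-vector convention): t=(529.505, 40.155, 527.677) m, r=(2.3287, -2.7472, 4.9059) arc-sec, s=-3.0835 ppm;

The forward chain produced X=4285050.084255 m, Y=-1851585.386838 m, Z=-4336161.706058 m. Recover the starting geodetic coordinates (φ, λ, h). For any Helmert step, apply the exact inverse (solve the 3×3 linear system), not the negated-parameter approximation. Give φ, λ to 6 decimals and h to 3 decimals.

start: X=4285050.0843, Y=-1851585.3868, Z=-4336161.7061 m
→ Helmert⁻¹: X=4284431.9868, Y=-1851782.1155, Z=-4336738.9124
→ geod (Bowring, a=6378206.400): φ=-43.09030900°, λ=-23.37457100°, h=3083.7730 m

φ=-43.090309°, λ=-23.374571°, h=3083.773 m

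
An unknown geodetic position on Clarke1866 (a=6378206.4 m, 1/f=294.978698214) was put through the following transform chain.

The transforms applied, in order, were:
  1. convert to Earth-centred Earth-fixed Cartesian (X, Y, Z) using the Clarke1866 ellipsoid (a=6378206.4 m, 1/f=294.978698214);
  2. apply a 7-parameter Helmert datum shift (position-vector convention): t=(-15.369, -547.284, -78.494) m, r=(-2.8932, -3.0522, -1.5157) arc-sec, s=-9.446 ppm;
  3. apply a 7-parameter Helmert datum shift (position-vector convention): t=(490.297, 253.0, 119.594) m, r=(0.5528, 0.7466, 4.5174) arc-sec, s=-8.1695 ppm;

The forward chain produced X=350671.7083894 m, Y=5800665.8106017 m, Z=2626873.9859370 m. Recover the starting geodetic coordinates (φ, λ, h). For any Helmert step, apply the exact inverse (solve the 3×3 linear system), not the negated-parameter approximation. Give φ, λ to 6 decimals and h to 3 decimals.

start: X=350671.7084, Y=5800665.8106, Z=2626873.9859 m
→ Helmert⁻¹: X=350301.8001, Y=5800459.5654, Z=2626761.5738
→ Helmert⁻¹: X=350316.7225, Y=5801027.3733, Z=2626941.0662
→ geod (Bowring, a=6378206.400): φ=24.47009400°, λ=86.54417700°, h=3209.0820 m

φ=24.470094°, λ=86.544177°, h=3209.082 m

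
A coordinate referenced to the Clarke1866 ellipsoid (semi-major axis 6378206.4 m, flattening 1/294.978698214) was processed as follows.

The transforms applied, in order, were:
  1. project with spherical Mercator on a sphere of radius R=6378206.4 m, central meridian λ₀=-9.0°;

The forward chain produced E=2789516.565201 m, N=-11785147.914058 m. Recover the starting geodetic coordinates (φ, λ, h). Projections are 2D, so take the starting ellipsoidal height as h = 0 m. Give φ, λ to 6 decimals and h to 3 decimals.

φ=-72.088163°, λ=16.058381°, h=0.000 m

start: E=2789516.5652, N=-11785147.9141 m
→ merc⁻¹: φ=-72.08816300°, λ=16.05838100°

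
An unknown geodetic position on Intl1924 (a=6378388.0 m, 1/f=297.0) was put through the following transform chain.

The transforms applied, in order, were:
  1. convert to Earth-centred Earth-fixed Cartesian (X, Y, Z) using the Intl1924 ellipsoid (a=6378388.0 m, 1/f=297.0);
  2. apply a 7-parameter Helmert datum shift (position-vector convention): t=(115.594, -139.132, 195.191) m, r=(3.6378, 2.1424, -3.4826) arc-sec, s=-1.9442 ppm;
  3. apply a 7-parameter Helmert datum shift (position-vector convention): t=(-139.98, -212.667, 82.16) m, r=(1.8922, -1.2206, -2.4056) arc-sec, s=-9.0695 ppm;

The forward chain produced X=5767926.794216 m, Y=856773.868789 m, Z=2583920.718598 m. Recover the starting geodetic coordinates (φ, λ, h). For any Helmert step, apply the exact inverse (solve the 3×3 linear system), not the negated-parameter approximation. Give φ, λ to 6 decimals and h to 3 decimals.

φ=24.039901°, λ=8.454705°, h=3241.208 m

start: X=5767926.7942, Y=856773.8688, Z=2583920.7186 m
→ Helmert⁻¹: X=5768124.3824, Y=857085.2831, Z=2583819.9967
→ Helmert⁻¹: X=5767978.6909, Y=857369.0361, Z=2583674.6177
→ geod (Bowring, a=6378388.000): φ=24.03990100°, λ=8.45470500°, h=3241.2080 m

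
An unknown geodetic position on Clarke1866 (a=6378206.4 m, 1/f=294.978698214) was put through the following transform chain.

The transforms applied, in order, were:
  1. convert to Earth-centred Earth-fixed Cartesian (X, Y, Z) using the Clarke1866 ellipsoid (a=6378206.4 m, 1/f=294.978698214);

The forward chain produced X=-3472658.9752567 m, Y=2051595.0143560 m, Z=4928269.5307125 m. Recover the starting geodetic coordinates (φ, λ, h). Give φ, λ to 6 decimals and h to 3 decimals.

φ=50.892807°, λ=149.426041°, h=3147.479 m

start: X=-3472658.9753, Y=2051595.0144, Z=4928269.5307 m
→ geod (Bowring, a=6378206.400): φ=50.89280700°, λ=149.42604100°, h=3147.4790 m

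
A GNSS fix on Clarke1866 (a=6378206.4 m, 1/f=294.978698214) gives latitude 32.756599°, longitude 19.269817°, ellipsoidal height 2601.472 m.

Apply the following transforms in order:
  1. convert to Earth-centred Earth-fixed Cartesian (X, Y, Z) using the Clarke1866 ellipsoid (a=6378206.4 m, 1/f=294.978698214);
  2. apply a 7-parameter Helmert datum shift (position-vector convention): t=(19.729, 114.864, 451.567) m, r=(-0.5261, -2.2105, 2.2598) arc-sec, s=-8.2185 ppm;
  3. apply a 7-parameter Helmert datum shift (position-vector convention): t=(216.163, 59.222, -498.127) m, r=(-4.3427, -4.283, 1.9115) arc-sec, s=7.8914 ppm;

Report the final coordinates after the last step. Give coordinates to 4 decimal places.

X=5070588.5962 m, Y=1773022.2034 m, Z=3432584.4413 m

start: φ=32.756599°, λ=19.269817°, h=2601.472 m
→ ECEF (a=6378206.400, f=1/294.978698214): X=5070498.2839, Y=1772665.1223, Z=3432514.3421
→ Helmert 7p (PV): X=5070420.1348, Y=1772829.7235, Z=3432987.5168
→ Helmert 7p (PV): X=5070588.5962, Y=1773022.2034, Z=3432584.4413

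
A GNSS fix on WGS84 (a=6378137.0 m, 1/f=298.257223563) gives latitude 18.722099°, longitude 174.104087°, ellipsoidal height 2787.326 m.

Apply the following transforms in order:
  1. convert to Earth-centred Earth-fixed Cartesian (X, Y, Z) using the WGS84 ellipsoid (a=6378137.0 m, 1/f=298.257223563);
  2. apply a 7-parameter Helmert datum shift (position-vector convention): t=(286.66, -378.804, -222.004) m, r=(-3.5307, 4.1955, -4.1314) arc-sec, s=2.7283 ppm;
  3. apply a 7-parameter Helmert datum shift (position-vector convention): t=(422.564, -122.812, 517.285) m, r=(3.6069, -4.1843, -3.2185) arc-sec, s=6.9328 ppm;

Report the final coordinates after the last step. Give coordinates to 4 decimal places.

start: φ=18.722099°, λ=174.104087°, h=2787.326 m
→ ECEF (a=6378137.000, f=1/298.257223563): X=-6013392.6594, Y=620990.1585, Z=2035134.8855
→ Helmert 7p (PV): X=-6013068.5720, Y=620768.3310, Z=2035030.1192
→ Helmert 7p (PV): X=-6012719.2921, Y=620708.0633, Z=2035450.3856

X=-6012719.2921 m, Y=620708.0633 m, Z=2035450.3856 m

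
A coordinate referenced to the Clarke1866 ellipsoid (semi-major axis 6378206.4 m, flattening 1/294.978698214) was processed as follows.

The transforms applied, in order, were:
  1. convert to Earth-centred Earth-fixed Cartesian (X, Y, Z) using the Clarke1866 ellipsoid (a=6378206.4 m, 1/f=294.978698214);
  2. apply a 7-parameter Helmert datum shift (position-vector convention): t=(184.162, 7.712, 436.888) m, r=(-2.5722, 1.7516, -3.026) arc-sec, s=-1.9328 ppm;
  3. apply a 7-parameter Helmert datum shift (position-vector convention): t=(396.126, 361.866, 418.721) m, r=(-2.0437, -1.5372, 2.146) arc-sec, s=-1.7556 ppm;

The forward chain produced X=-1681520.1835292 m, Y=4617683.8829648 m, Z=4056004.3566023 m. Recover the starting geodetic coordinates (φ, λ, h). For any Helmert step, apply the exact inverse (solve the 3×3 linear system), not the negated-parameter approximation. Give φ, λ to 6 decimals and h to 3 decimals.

φ=39.721569°, λ=110.017476°, h=1889.293 m

start: X=-1681520.1835, Y=4617683.8830, Z=4056004.3566 m
→ Helmert⁻¹: X=-1681840.9984, Y=4617307.4372, Z=4055651.0385
→ Helmert⁻¹: X=-1682130.5857, Y=4617233.4013, Z=4055265.2825
→ geod (Bowring, a=6378206.400): φ=39.72156900°, λ=110.01747600°, h=1889.2930 m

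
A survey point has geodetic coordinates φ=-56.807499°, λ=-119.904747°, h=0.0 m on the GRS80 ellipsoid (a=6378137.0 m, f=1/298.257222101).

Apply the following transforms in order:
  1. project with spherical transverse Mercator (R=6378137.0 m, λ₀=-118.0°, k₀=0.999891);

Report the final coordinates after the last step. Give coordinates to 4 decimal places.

E=-116058.3805 m, N=-6324707.1717 m

start: φ=-56.807499°, λ=-119.904747°, h=0.000 m
→ tm (R=6378137.0, λ₀=-118.0°): E=-116058.3805, N=-6324707.1717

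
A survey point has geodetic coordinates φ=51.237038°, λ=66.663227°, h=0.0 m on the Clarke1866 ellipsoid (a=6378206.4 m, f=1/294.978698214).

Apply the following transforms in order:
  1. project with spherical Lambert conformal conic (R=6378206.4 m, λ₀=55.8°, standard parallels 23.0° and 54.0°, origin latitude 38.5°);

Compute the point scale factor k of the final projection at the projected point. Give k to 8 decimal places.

0.98703244

start: φ=51.237038°, λ=66.663227°, h=0.000 m
→ into lcc (λ₀=55.8°): φ=51.23703800°, λ−λ₀=10.86322700°
scale k = 0.98703244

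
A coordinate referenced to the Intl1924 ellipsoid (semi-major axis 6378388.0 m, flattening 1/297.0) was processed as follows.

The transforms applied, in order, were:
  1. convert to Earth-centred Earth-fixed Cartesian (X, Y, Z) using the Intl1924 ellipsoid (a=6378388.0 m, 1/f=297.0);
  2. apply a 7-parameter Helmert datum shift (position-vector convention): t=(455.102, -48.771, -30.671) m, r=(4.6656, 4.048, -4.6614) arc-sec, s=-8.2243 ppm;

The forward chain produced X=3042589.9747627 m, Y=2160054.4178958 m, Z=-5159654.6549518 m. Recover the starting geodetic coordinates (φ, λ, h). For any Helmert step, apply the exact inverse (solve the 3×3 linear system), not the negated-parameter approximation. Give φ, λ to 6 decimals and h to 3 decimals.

φ=-54.311555°, λ=35.376032°, h=3078.291 m

start: X=3042589.9748, Y=2160054.4179, Z=-5159654.6550 m
→ Helmert⁻¹: X=3042212.3363, Y=2160072.9970, Z=-5159655.5741
→ geod (Bowring, a=6378388.000): φ=-54.31155500°, λ=35.37603200°, h=3078.2910 m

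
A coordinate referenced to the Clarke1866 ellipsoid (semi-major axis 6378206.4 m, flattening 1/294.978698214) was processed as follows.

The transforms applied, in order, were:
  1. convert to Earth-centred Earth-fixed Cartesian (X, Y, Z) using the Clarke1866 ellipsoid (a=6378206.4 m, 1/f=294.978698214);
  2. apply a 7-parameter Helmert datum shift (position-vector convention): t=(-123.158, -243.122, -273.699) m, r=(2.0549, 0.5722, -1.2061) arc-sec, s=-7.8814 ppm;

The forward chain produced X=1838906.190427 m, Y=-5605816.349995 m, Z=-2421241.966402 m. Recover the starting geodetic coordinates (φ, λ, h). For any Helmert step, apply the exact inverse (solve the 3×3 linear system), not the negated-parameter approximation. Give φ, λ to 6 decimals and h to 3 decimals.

start: X=1838906.1904, Y=-5605816.3500, Z=-2421241.9664 m
→ Helmert⁻¹: X=1839083.3366, Y=-5605630.7727, Z=-2420926.4006
→ geod (Bowring, a=6378206.400): φ=-22.44795200°, λ=-71.83648200°, h=1929.7290 m

φ=-22.447952°, λ=-71.836482°, h=1929.729 m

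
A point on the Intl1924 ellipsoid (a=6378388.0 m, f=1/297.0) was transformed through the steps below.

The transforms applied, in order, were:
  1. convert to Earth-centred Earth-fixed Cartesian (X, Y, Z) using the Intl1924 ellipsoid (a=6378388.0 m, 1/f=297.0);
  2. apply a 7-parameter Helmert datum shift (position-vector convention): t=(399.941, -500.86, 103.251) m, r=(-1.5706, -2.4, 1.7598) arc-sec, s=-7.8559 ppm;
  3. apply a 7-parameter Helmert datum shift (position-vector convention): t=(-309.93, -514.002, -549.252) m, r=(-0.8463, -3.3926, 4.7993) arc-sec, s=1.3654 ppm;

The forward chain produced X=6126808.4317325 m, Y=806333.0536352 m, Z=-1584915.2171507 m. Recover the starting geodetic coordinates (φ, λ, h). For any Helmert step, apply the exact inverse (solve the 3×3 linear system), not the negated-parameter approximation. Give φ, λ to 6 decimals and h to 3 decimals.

φ=-14.475564°, λ=7.505298°, h=2564.025 m

start: X=6126808.4317, Y=806333.0536, Z=-1584915.2172 m
→ Helmert⁻¹: X=6127102.7051, Y=806709.8916, Z=-1584461.2692
→ Helmert⁻¹: X=6126739.3438, Y=807176.8874, Z=-1584642.1101
→ geod (Bowring, a=6378388.000): φ=-14.47556400°, λ=7.50529800°, h=2564.0250 m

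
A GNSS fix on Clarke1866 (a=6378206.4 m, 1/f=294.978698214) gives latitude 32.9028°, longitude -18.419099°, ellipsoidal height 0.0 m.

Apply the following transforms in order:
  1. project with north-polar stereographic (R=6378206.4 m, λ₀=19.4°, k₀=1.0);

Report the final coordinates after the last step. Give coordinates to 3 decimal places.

E=-4255515.300 m, N=-5482402.725 m

start: φ=32.902800°, λ=-18.419099°, h=0.000 m
→ stereo (R=6378206.4, λ₀=19.4°): E=-4255515.3004, N=-5482402.7249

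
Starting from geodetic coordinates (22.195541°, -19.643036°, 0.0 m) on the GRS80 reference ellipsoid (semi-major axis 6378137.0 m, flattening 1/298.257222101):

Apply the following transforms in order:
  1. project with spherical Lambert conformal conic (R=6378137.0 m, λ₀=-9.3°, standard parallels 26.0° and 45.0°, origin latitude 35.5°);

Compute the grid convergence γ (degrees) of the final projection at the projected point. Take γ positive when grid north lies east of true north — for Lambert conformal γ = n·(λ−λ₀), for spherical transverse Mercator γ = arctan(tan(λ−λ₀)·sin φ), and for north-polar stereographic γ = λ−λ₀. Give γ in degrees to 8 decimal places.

start: φ=22.195541°, λ=-19.643036°, h=0.000 m
→ into lcc (λ₀=-9.3°): φ=22.19554100°, λ−λ₀=-10.34303600°
convergence γ = -6.03415133°

-6.03415133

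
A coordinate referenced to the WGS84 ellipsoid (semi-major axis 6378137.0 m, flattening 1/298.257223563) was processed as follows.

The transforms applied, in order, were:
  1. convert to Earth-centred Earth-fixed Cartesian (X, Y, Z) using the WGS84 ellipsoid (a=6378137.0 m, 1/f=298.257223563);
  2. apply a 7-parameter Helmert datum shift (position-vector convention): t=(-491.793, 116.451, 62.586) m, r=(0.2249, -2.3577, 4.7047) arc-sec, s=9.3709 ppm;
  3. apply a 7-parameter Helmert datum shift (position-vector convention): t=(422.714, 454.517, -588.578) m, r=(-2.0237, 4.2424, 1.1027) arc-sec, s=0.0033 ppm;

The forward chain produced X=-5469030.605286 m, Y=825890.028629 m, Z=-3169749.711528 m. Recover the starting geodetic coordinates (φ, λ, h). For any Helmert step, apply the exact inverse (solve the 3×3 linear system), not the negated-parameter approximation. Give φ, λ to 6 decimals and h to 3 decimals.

start: X=-5469030.6053, Y=825890.0286, Z=-3169749.7115 m
→ Helmert⁻¹: X=-5469383.7035, Y=825495.8427, Z=-3169265.5168
→ Helmert⁻¹: X=-5468858.0596, Y=825492.9410, Z=-3169236.7922
→ geod (Bowring, a=6378137.000): φ=-29.97961100°, λ=171.41632800°, h=1642.2520 m

φ=-29.979611°, λ=171.416328°, h=1642.252 m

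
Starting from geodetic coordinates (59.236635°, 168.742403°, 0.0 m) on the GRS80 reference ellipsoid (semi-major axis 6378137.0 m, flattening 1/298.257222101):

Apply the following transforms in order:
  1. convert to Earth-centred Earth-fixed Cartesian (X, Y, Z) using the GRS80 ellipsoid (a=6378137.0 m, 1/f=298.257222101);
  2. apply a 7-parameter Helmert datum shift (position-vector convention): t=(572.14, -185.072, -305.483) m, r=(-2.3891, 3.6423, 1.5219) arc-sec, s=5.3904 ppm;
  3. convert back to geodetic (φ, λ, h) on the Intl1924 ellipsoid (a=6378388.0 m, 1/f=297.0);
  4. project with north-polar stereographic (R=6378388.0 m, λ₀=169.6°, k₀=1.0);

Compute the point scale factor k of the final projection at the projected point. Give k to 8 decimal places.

1.07565637

start: φ=59.236635°, λ=168.742403°, h=0.000 m
→ ECEF (a=6378137.000, f=1/298.257222101): X=-3207543.0145, Y=638462.1102, Z=5457466.1509
→ Helmert 7p (PV): X=-3206896.5048, Y=638320.0256, Z=5457239.3310
→ geod (Bowring, a=6378388.000): φ=59.24142092°, λ=168.74263323°, h=-716.9873 m
→ into stereo (λ₀=169.6°): φ=59.24142092°, λ−λ₀=-0.85736677°
scale k = 1.07565637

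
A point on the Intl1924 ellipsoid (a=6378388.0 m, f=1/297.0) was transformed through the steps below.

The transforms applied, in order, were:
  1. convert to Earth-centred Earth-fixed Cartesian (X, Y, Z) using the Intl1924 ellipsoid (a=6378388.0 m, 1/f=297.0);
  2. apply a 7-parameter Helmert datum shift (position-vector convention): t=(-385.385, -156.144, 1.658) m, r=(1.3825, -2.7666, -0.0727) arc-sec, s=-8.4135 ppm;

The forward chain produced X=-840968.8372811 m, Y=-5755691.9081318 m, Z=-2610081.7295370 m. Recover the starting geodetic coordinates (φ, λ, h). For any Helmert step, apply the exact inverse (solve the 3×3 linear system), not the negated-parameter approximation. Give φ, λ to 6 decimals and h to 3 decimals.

φ=-24.311402°, λ=-98.309474°, h=647.539 m

start: X=-840968.8373, Y=-5755691.9081, Z=-2610081.7295 m
→ Helmert⁻¹: X=-840623.5043, Y=-5755601.9791, Z=-2610055.4953
→ geod (Bowring, a=6378388.000): φ=-24.31140200°, λ=-98.30947400°, h=647.5390 m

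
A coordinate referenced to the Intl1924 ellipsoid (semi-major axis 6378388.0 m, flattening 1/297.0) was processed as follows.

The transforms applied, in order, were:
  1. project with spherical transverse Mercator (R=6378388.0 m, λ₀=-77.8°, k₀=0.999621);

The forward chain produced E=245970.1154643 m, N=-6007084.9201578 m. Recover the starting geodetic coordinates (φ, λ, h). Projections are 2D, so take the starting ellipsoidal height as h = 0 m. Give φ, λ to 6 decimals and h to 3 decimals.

start: E=245970.1155, N=-6007084.9202 m
→ tm⁻¹: φ=-53.92233400°, λ=-74.04572300°

φ=-53.922334°, λ=-74.045723°, h=0.000 m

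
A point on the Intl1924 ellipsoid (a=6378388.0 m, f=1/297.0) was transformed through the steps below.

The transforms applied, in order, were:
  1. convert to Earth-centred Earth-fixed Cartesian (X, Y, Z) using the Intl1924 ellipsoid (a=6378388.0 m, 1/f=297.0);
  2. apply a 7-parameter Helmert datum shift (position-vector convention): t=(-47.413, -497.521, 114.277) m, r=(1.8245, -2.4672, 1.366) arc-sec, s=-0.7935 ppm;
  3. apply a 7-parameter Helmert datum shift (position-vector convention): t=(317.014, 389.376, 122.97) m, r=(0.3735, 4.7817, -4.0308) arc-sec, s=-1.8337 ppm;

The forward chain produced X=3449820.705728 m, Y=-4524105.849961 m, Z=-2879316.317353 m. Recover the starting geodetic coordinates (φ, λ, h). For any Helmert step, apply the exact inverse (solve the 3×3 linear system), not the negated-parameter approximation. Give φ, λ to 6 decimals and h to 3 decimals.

start: X=3449820.7057, Y=-4524105.8500, Z=-2879316.3174 m
→ Helmert⁻¹: X=3449665.1833, Y=-4524441.3235, Z=-2879356.4033
→ Helmert⁻¹: X=3449650.9310, Y=-4523995.7079, Z=-2879474.2109
→ geod (Bowring, a=6378388.000): φ=-27.00143900°, λ=-52.67364500°, h=2371.8970 m

φ=-27.001439°, λ=-52.673645°, h=2371.897 m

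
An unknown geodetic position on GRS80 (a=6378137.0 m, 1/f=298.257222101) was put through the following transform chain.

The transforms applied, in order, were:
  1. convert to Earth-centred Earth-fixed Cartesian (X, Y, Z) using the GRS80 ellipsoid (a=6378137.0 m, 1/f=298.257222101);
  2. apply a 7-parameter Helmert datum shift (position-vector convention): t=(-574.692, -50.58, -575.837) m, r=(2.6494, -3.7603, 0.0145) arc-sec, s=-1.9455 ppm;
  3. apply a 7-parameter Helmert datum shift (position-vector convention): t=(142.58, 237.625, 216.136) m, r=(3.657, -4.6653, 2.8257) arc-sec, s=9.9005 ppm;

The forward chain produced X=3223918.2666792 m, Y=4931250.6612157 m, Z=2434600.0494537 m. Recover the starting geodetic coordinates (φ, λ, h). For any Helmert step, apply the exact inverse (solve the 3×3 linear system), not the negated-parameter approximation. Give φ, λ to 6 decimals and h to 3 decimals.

φ=22.588147°, λ=56.818712°, h=-37.352 m

start: X=3223918.2667, Y=4931250.6612, Z=2434600.0495 m
→ Helmert⁻¹: X=3223866.3779, Y=4930963.2097, Z=2434199.4704
→ Helmert⁻¹: X=3224492.0746, Y=4931054.4287, Z=2434657.9227
→ geod (Bowring, a=6378137.000): φ=22.58814700°, λ=56.81871200°, h=-37.3520 m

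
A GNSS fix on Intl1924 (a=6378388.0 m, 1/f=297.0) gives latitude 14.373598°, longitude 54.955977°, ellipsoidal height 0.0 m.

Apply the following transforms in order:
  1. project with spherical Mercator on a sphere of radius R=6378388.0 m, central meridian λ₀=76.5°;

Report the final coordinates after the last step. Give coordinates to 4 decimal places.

start: φ=14.373598°, λ=54.955977°, h=0.000 m
→ merc (R=6378388.0, λ₀=76.5°): E=-2398364.0495, N=1617177.2916

E=-2398364.0495 m, N=1617177.2916 m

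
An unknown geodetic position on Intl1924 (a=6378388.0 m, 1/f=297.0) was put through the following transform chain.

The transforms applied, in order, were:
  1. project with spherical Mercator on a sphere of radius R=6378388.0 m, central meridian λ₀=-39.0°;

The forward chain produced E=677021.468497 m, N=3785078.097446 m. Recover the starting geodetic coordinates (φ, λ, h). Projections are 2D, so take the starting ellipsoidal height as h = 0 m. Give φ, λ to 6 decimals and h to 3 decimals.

φ=32.164545°, λ=-32.918452°, h=0.000 m

start: E=677021.4685, N=3785078.0974 m
→ merc⁻¹: φ=32.16454500°, λ=-32.91845200°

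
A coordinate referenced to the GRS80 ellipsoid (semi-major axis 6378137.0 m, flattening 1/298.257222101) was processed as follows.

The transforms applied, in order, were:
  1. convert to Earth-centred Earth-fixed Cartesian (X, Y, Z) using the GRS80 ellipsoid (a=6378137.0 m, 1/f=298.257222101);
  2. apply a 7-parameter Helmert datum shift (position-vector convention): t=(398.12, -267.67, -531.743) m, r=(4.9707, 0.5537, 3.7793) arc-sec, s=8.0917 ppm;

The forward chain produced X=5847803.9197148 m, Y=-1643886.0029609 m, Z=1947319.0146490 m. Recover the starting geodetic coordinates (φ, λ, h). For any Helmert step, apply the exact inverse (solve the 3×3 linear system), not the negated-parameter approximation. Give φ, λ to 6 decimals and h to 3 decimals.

φ=17.893010°, λ=-15.700516°, h=2510.405 m

start: X=5847803.9197, Y=-1643886.0030, Z=1947319.0146 m
→ Helmert⁻¹: X=5847323.1395, Y=-1643665.2299, Z=1947890.3031
→ geod (Bowring, a=6378137.000): φ=17.89301000°, λ=-15.70051600°, h=2510.4050 m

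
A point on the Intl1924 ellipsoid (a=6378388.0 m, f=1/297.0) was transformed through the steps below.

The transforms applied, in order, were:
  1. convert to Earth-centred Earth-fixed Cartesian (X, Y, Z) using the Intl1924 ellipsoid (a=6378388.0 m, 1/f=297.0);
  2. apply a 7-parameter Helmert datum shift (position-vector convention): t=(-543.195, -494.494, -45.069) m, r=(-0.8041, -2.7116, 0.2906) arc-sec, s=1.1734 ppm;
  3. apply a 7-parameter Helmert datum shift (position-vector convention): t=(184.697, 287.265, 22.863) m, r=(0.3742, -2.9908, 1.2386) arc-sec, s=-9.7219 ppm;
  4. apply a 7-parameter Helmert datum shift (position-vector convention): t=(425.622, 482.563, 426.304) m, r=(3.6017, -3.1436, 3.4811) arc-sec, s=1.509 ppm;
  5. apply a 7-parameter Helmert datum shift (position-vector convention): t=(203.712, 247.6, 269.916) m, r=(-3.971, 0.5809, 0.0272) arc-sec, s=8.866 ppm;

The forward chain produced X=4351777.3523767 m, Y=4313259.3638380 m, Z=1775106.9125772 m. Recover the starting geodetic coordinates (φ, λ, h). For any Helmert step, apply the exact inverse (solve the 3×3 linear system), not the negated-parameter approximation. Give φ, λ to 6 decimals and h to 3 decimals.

φ=16.254521°, λ=44.741706°, h=1664.406 m

start: X=4351777.3524, Y=4313259.3638, Z=1775106.9126 m
→ Helmert⁻¹: X=4351530.6297, Y=4312938.7806, Z=1774916.5486
→ Helmert⁻¹: X=4351198.2639, Y=4312407.2584, Z=1774345.9508
→ Helmert⁻¹: X=4351107.4880, Y=4312139.0066, Z=1774269.4246
→ Helmert⁻¹: X=4351674.9776, Y=4312615.3925, Z=1774272.0158
→ geod (Bowring, a=6378388.000): φ=16.25452100°, λ=44.74170600°, h=1664.4060 m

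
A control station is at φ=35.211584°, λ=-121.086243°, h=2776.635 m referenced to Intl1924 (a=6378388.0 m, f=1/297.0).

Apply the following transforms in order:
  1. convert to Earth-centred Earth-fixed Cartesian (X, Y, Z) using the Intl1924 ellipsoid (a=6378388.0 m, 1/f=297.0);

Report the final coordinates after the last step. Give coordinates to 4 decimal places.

X=-2694934.2799 m, Y=-4469869.8030 m, Z=3658728.4977 m

start: φ=35.211584°, λ=-121.086243°, h=2776.635 m
→ ECEF (a=6378388.000, f=1/297.0): X=-2694934.2799, Y=-4469869.8030, Z=3658728.4977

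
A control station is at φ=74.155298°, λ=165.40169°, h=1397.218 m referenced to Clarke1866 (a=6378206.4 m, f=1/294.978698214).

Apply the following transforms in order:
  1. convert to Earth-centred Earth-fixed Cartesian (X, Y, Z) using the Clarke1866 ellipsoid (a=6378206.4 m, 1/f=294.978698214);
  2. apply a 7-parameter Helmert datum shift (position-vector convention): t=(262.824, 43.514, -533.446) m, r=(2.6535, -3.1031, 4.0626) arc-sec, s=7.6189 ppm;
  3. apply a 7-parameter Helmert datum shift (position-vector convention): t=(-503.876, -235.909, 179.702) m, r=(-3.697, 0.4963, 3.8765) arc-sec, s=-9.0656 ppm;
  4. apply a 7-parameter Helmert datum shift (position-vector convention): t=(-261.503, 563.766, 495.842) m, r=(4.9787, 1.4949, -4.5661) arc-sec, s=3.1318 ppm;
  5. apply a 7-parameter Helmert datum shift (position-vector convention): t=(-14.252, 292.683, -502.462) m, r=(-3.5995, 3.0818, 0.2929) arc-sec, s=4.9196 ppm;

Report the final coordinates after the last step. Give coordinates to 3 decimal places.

start: φ=74.155298°, λ=165.401690°, h=1397.218 m
→ ECEF (a=6378206.400, f=1/294.978698214): X=-1690899.7960, Y=440393.1478, Z=6114858.5576
→ Helmert 7p (PV): X=-1690750.5231, Y=440328.0474, Z=6114351.9271
→ Helmert 7p (PV): X=-1691232.6350, Y=440165.9612, Z=6114472.3748
→ Helmert 7p (PV): X=-1691445.3759, Y=440620.9567, Z=6115010.2478
→ Helmert 7p (PV): X=-1691377.2101, Y=441020.1183, Z=6114555.4519

X=-1691377.210 m, Y=441020.118 m, Z=6114555.452 m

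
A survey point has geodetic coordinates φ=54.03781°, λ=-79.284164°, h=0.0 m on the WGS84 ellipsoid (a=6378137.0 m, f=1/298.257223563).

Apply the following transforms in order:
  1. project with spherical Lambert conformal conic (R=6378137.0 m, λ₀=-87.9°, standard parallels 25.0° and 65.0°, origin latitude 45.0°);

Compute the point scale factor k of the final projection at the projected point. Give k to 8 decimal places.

0.94789824

start: φ=54.037810°, λ=-79.284164°, h=0.000 m
→ into lcc (λ₀=-87.9°): φ=54.03781000°, λ−λ₀=8.61583600°
scale k = 0.94789824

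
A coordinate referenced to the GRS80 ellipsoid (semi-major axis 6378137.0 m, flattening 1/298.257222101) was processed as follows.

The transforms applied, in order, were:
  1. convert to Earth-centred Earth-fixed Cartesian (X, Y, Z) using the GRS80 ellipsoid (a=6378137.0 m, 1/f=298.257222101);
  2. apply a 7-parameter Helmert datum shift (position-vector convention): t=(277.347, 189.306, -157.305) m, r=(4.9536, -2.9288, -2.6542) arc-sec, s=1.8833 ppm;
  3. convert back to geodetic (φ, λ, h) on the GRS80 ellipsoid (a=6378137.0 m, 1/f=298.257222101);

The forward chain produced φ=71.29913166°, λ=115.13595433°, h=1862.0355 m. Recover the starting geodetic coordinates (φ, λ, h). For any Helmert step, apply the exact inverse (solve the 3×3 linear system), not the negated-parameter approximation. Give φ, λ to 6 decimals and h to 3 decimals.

start: φ=71.299132°, λ=115.135954°, h=1862.035 m
→ ECEF (a=6378137.000, f=1/298.257222101): X=-871525.9773, Y=1857473.5373, Z=6020829.2242
→ Helmert⁻¹: X=-871740.0908, Y=1857414.1133, Z=6020942.9608
→ geod (Bowring, a=6378137.000): φ=71.29914300°, λ=115.14207200°, h=1981.6830 m

φ=71.299143°, λ=115.142072°, h=1981.683 m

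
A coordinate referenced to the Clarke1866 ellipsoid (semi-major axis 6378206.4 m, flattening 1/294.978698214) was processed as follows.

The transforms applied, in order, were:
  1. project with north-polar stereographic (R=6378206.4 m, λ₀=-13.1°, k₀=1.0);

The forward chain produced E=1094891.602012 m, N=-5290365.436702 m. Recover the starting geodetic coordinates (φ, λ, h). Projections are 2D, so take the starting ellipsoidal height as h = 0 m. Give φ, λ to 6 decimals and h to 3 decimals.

φ=44.093650°, λ=-1.407170°, h=0.000 m

start: E=1094891.6020, N=-5290365.4367 m
→ stereo⁻¹: φ=44.09365000°, λ=-1.40717000°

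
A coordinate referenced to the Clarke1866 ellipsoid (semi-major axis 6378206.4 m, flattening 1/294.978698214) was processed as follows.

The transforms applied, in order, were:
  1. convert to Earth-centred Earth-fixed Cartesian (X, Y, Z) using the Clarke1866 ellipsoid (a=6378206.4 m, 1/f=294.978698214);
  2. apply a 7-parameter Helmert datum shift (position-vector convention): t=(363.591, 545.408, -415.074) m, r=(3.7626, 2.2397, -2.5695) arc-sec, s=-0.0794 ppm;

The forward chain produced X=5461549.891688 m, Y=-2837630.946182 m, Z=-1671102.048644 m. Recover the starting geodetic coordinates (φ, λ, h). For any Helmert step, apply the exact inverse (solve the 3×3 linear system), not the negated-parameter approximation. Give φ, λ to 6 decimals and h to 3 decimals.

start: X=5461549.8917, Y=-2837630.9462, Z=-1671102.0486 m
→ Helmert⁻¹: X=5461240.2296, Y=-2838139.0213, Z=-1670576.0349
→ geod (Bowring, a=6378206.400): φ=-15.28464700°, λ=-27.46034200°, h=666.4710 m

φ=-15.284647°, λ=-27.460342°, h=666.471 m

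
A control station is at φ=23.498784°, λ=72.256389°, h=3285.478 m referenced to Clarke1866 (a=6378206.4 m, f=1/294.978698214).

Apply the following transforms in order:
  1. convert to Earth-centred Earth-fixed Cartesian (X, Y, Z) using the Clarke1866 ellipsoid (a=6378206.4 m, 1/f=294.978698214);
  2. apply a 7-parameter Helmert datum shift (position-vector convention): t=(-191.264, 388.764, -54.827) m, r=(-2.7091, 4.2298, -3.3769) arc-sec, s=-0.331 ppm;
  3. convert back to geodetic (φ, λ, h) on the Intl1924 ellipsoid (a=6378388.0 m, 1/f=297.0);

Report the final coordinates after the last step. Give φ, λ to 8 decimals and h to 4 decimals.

start: φ=23.498784°, λ=72.256389°, h=3285.478 m
→ ECEF (a=6378206.400, f=1/294.978698214): X=1784485.1905, Y=5576871.8651, Z=2528636.0431
→ Helmert 7p (PV): X=1784436.4923, Y=5577262.7794, Z=2528470.5382
→ geod (Bowring, a=6378388.000): φ=23.49516305°, λ=72.25800849°, h=3342.5001 m

φ=23.49516305°, λ=72.25800849°, h=3342.5001 m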